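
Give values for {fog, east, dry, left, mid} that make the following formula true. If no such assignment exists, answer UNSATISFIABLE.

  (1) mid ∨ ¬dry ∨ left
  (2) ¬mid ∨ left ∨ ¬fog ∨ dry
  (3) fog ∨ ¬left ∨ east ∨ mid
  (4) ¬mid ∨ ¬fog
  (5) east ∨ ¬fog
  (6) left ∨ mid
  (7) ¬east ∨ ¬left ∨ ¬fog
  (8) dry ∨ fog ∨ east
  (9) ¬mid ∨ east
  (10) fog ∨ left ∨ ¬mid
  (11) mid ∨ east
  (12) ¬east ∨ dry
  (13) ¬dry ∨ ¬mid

Suppose mid = False.
(left) alone gives left = True.
(east) alone gives east = True.
(¬fog) alone gives fog = False.
(dry) alone gives dry = True.
Every clause now holds.

fog=False,  east=True,  dry=True,  left=True,  mid=False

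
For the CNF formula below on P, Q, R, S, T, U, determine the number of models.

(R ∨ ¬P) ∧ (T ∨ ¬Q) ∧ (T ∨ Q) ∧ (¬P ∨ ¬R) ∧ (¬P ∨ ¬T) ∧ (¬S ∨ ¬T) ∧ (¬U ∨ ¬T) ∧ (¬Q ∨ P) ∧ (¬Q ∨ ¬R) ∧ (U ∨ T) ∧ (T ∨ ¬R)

There are 2^6 = 64 truth assignments over (P, Q, R, S, T, U).
Split on U. With U = True, the clauses containing U are satisfied and ¬U drops from the rest; 0 of the 2^5 = 32 assignments to the other variables satisfy what remains.
With U = False, by the same count on the reduced clause set, 2 assignments work.
(One model: P=F, Q=F, R=F, S=F, T=T, U=F.)
Total: 0 + 2 = 2.

2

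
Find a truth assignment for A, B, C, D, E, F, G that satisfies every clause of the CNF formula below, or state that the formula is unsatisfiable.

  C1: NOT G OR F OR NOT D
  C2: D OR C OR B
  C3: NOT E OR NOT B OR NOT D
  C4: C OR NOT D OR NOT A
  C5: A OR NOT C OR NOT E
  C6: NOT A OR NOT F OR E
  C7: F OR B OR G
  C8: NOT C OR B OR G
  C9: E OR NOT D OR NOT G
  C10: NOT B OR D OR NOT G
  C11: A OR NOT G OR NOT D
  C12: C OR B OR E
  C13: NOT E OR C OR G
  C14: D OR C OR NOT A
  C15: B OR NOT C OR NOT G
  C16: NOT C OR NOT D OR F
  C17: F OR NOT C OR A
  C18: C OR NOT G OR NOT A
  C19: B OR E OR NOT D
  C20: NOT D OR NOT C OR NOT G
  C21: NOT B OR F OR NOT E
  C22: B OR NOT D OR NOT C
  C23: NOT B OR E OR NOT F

A: true,  B: true,  C: true,  D: false,  E: true,  F: true,  G: false

Suppose G = false.
Suppose F = true.
Suppose A = true.
Unit clause (E) forces E = true.
Unit clause (C) forces C = true.
Unit clause (B) forces B = true.
Unit clause (NOT D) forces D = false.
Every clause now holds.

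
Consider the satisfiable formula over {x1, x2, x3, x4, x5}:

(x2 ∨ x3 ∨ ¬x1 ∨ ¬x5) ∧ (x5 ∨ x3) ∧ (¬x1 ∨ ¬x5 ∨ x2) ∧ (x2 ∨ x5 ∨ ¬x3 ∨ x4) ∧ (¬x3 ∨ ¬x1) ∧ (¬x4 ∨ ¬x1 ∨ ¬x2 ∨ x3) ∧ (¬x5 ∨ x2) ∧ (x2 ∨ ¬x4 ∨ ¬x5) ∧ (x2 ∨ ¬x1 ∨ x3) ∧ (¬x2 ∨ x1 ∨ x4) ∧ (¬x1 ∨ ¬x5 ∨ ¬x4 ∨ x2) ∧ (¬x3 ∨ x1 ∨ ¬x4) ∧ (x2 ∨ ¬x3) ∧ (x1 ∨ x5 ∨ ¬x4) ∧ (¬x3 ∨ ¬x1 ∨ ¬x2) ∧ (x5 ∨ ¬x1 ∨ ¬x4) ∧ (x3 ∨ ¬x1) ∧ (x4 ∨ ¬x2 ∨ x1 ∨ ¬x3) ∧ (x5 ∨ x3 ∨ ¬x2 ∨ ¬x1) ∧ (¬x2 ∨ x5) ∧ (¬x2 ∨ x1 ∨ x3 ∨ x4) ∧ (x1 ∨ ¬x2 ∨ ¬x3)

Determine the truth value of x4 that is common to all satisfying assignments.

Suppose x4 = False.
Try x5 = True.
The clause (x2) is unit, so x2 = True.
The clause (x1) is unit, so x1 = True.
The clause (¬x3) is unit, so x3 = False.
But (x3) is also a unit clause — contradiction.
Undo x5 and try x5 = False.
The clause (x3) is unit, so x3 = True.
The clause (x2) is unit, so x2 = True.
But (¬x2) is also a unit clause — contradiction.
Either choice for x5 ends in contradiction.
So every satisfying assignment has x4 = True.

True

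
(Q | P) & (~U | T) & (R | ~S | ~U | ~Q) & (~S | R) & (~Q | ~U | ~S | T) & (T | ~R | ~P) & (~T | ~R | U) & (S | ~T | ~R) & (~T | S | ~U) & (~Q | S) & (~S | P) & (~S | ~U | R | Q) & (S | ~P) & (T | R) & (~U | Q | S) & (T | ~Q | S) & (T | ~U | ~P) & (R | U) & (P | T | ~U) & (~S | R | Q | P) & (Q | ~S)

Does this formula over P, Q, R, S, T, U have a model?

Yes

Branch on Q: set Q = 1.
The clause (S) is unit, so S = 1.
The clause (R) is unit, so R = 1.
The clause (P) is unit, so P = 1.
The clause (T) is unit, so T = 1.
The clause (U) is unit, so U = 1.
This assignment satisfies each clause.
A satisfying assignment: P ↦ 1, Q ↦ 1, R ↦ 1, S ↦ 1, T ↦ 1, U ↦ 1.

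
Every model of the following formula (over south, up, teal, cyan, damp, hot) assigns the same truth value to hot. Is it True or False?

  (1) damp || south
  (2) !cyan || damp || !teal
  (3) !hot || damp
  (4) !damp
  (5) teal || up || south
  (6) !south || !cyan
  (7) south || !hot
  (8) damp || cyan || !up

Suppose hot = true.
Unit clause (damp) forces damp = true.
But (!damp) is also a unit clause — contradiction.
So every satisfying assignment has hot = False.

False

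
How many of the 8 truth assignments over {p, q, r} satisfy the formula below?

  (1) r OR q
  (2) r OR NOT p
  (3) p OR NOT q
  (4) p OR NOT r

2

There are 2^3 = 8 truth assignments over (p, q, r).
Split on p. With p = true, the clauses containing p are satisfied and NOT p drops from the rest; 2 of the 2^2 = 4 assignments to the other variables satisfy what remains.
With p = false, by the same count on the reduced clause set, 0 assignments work.
Total: 2 + 0 = 2.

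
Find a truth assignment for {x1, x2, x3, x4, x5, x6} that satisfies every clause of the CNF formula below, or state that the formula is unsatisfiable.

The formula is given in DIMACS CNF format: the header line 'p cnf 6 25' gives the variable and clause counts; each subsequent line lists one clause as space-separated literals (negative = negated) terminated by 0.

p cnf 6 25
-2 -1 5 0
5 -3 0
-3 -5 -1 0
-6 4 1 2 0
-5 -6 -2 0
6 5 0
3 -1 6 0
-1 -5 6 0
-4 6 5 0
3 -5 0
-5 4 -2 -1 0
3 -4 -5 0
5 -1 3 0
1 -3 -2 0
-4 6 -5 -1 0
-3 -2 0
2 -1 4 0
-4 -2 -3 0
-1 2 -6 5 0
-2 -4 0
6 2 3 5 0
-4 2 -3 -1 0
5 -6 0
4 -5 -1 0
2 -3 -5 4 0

Try x5 = True.
Unit clause (x3) forces x3 = True.
Unit clause (¬x1) forces x1 = False.
Unit clause (¬x2) forces x2 = False.
Unit clause (x4) forces x4 = True.
All clauses hold; x6 can take either value.

x1 ↦ False,  x2 ↦ False,  x3 ↦ True,  x4 ↦ True,  x5 ↦ True,  x6 ↦ True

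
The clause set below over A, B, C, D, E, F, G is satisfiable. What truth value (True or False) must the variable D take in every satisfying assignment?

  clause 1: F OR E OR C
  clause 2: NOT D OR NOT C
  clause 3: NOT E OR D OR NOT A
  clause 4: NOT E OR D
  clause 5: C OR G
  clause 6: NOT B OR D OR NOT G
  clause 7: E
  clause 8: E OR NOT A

True

Suppose D = false.
The clause (NOT E) is unit, so E = false.
But (E) is also a unit clause — contradiction.
So every satisfying assignment has D = True.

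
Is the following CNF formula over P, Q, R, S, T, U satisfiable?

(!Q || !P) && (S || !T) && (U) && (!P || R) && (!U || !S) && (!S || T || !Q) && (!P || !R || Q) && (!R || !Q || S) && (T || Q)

Satisfiable

(U) alone gives U = true.
(!S) alone gives S = false.
(!T) alone gives T = false.
(Q) alone gives Q = true.
(!P) alone gives P = false.
(!R) alone gives R = false.
Every clause now holds.
A satisfying assignment: P ↦ false, Q ↦ true, R ↦ false, S ↦ false, T ↦ false, U ↦ true.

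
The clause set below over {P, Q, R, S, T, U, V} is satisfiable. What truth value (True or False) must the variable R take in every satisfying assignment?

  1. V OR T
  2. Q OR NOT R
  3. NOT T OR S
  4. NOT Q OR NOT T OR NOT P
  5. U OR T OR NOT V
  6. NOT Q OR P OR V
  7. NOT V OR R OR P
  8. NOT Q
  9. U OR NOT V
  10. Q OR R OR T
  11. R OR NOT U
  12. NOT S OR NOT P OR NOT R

False

Suppose R = true.
(Q) alone gives Q = true.
Now (NOT Q) is unsatisfied and unit — conflict.
So every satisfying assignment has R = False.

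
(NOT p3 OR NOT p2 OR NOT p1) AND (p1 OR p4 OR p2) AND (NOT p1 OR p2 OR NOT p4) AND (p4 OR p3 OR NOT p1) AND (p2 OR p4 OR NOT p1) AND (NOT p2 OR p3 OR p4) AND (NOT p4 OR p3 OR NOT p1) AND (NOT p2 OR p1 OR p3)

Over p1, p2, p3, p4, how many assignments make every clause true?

There are 2^4 = 16 truth assignments over (p1, p2, p3, p4).
Check each against the 8 clauses (columns in the order p1, p2, p3, p4):
  F F F F  ✗ fails (p1 OR p4 OR p2)
  F F F T  ✓ satisfies all
  F F T F  ✗ fails (p1 OR p4 OR p2)
  F F T T  ✓ satisfies all
  F T F F  ✗ fails (NOT p2 OR p3 OR p4)
  F T F T  ✗ fails (NOT p2 OR p1 OR p3)
  F T T F  ✓ satisfies all
  F T T T  ✓ satisfies all
  T F F F  ✗ fails (p4 OR p3 OR NOT p1)
  T F F T  ✗ fails (NOT p1 OR p2 OR NOT p4)
  T F T F  ✗ fails (p2 OR p4 OR NOT p1)
  T F T T  ✗ fails (NOT p1 OR p2 OR NOT p4)
  T T F F  ✗ fails (p4 OR p3 OR NOT p1)
  T T F T  ✗ fails (NOT p4 OR p3 OR NOT p1)
  T T T F  ✗ fails (NOT p3 OR NOT p2 OR NOT p1)
  T T T T  ✗ fails (NOT p3 OR NOT p2 OR NOT p1)
4 of the 16 rows are models.

4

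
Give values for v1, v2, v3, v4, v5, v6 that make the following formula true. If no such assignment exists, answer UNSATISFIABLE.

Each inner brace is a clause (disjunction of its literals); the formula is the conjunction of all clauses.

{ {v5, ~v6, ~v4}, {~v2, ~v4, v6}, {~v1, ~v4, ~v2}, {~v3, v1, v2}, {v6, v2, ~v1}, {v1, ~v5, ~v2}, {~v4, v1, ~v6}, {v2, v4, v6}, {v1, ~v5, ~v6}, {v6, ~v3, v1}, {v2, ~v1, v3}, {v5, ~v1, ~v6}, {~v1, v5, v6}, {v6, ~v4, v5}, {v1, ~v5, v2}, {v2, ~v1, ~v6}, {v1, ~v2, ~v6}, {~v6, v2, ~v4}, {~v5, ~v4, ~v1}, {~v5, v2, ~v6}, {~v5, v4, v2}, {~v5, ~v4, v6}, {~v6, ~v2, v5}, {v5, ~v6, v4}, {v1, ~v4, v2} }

Case v5 = 1:
Case v1 = 1:
From the singleton clause (~v4), v4 = 0.
From the singleton clause (v2), v2 = 1.
All clauses hold; v3, v6 can take either value.

v1=1, v2=1, v3=0, v4=0, v5=1, v6=1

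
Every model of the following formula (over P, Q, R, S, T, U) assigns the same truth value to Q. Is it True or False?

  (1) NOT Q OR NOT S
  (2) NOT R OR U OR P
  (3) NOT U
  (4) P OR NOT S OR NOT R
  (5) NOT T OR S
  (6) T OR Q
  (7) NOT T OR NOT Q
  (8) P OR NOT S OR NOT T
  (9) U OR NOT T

Suppose Q = false.
From the singleton clause (NOT U), U = false.
From the singleton clause (T), T = true.
Now (NOT T) is unsatisfied and unit — conflict.
So every satisfying assignment has Q = True.

True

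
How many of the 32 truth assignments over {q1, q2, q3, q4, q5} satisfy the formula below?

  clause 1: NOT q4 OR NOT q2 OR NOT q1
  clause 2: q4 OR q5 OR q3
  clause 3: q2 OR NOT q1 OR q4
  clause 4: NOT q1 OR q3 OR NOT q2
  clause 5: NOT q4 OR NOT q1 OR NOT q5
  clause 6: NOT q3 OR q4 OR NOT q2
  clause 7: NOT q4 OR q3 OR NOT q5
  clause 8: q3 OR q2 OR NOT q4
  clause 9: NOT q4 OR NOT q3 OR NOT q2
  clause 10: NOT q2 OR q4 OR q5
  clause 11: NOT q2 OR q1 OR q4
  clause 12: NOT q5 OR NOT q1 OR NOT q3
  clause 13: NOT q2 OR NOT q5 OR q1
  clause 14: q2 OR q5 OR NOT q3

4

There are 2^5 = 32 truth assignments over (q1, q2, q3, q4, q5).
Split on q3. With q3 = true, the clauses containing q3 are satisfied and NOT q3 drops from the rest; 2 of the 2^4 = 16 assignments to the other variables satisfy what remains.
With q3 = false, by the same count on the reduced clause set, 2 assignments work.
(One model: q1=F, q2=F, q3=F, q4=F, q5=T.)
Total: 2 + 2 = 4.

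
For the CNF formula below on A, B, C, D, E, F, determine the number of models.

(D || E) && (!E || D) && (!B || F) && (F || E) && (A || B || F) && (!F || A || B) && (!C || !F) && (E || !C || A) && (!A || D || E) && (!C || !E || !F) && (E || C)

There are 2^6 = 64 truth assignments over (A, B, C, D, E, F).
Split on E. With E = true, the clauses containing E are satisfied and !E drops from the rest; 5 of the 2^5 = 32 assignments to the other variables satisfy what remains.
With E = false, by the same count on the reduced clause set, 0 assignments work.
(One model: A=F, B=T, C=F, D=T, E=T, F=T.)
Total: 5 + 0 = 5.

5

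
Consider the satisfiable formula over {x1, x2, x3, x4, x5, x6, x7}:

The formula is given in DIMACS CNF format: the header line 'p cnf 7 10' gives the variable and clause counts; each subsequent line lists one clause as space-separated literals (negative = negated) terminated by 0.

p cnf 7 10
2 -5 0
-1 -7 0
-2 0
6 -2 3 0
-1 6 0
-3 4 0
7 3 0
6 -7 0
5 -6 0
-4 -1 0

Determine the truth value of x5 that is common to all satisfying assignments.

Suppose x5 = True.
Unit clause (x2) forces x2 = True.
Now (¬x2) is unsatisfied and unit — conflict.
So every satisfying assignment has x5 = False.

False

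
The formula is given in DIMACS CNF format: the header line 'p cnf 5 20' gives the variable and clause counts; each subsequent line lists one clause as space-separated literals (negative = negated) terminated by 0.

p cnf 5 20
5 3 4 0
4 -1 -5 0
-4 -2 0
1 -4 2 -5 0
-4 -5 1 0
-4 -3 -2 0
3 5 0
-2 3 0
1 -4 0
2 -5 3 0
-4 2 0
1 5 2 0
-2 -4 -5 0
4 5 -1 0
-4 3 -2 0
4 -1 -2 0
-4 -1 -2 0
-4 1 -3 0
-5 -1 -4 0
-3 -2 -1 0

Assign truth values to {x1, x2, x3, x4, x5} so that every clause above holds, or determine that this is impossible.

x1 ↦ False, x2 ↦ False, x3 ↦ True, x4 ↦ False, x5 ↦ True

Suppose x4 = False.
Suppose x5 = True.
The clause (¬x1) is unit, so x1 = False.
Suppose x2 = False.
The clause (x3) is unit, so x3 = True.
All clauses are satisfied.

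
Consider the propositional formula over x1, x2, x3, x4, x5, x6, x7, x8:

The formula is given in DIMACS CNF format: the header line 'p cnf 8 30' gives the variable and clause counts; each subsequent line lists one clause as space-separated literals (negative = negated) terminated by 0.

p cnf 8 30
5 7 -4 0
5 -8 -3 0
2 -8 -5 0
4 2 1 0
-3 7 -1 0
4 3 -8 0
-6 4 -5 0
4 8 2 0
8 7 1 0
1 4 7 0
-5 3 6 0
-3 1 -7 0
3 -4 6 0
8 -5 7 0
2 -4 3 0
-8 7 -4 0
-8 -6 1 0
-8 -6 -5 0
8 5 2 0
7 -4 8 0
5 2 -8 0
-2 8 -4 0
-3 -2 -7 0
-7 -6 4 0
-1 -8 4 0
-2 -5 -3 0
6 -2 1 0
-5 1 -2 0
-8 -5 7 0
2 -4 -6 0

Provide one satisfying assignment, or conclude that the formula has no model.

Case x5 = False:
Case x7 = False:
The clause (¬x4) is unit, so x4 = False.
The clause (x1) is unit, so x1 = True.
The clause (¬x3) is unit, so x3 = False.
The clause (¬x8) is unit, so x8 = False.
The clause (x2) is unit, so x2 = True.
Every clause is now satisfied; x6 is unconstrained.

x1: True; x2: True; x3: False; x4: False; x5: False; x6: False; x7: False; x8: False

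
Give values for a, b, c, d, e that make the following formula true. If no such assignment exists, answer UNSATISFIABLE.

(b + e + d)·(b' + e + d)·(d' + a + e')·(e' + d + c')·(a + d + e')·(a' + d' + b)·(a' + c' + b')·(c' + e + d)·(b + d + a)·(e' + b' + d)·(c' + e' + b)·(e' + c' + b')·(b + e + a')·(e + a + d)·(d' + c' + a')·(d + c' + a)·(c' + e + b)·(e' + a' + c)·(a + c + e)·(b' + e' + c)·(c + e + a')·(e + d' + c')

Try b = 1.
Try e = 1.
From the singleton clause (d), d = 1.
From the singleton clause (a), a = 1.
From the singleton clause (c'), c = 0.
Now (c) is unsatisfied and unit — conflict.
That branch fails; take e = 0 instead.
From the singleton clause (d), d = 1.
From the singleton clause (c'), c = 0.
From the singleton clause (a), a = 1.
Now (a') is unsatisfied and unit — conflict.
Both values of e lead to a conflict.
That branch fails; take b = 0 instead.
Try e = 1.
From the singleton clause (c'), c = 0.
From the singleton clause (a'), a = 0.
From the singleton clause (d'), d = 0.
Now (d) is unsatisfied and unit — conflict.
That branch fails; take e = 0 instead.
From the singleton clause (d), d = 1.
From the singleton clause (a'), a = 0.
From the singleton clause (c'), c = 0.
Now (c) is unsatisfied and unit — conflict.
Both values of e lead to a conflict.
Both values of b lead to a conflict.

UNSATISFIABLE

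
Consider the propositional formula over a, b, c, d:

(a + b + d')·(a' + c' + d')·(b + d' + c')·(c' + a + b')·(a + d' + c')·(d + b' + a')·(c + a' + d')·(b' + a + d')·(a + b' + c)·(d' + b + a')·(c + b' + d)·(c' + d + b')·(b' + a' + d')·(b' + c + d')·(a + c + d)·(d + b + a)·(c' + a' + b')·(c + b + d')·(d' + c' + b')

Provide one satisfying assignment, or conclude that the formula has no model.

a=1; b=0; c=0; d=0

Try a = 1.
Try c = 0.
The clause (d') is unit, so d = 0.
The clause (b') is unit, so b = 0.
This assignment satisfies each clause.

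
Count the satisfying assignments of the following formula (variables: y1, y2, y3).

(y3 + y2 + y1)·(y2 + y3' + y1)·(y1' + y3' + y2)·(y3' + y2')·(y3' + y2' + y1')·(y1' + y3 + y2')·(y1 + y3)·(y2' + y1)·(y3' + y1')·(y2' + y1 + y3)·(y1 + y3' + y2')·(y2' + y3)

1

There are 2^3 = 8 truth assignments over (y1, y2, y3).
Check each against the 12 clauses (columns in the order y1, y2, y3):
  F F F  ✗ fails (y3 + y2 + y1)
  F F T  ✗ fails (y2 + y3' + y1)
  F T F  ✗ fails (y1 + y3)
  F T T  ✗ fails (y3' + y2')
  T F F  ✓ satisfies all
  T F T  ✗ fails (y1' + y3' + y2)
  T T F  ✗ fails (y1' + y3 + y2')
  T T T  ✗ fails (y3' + y2')
1 of the 8 rows is a model.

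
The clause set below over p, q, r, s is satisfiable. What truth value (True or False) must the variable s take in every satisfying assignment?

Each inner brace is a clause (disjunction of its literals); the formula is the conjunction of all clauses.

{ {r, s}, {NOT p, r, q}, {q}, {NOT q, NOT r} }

True

Suppose s = false.
Unit clause (r) forces r = true.
Unit clause (q) forces q = true.
That conflicts with the unit clause (NOT q).
So every satisfying assignment has s = True.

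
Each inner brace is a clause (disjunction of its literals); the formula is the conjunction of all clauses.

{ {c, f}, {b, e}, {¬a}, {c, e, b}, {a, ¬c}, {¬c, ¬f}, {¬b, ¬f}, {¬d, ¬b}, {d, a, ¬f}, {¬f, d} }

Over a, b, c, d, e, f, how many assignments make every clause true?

1

There are 2^6 = 64 truth assignments over (a, b, c, d, e, f).
Split on e. With e = True, the clauses containing e are satisfied and ¬e drops from the rest; 1 of the 2^5 = 32 assignments to the other variables satisfy what remains.
With e = False, by the same count on the reduced clause set, 0 assignments work.
Total: 1 + 0 = 1.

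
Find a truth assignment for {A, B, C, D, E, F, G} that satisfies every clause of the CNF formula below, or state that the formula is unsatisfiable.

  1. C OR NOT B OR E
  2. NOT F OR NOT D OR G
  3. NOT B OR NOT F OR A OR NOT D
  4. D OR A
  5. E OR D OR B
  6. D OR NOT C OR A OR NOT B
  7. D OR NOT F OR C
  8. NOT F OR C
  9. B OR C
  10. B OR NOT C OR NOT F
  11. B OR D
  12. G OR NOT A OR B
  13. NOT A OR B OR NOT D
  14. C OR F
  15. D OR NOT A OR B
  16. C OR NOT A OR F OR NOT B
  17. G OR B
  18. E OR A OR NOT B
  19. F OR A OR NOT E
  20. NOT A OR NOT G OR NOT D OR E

Try D = false.
The clause (A) is unit, so A = true.
The clause (B) is unit, so B = true.
Try C = true.
Every clause is now satisfied; E, F, G are unconstrained.

A ↦ true, B ↦ true, C ↦ true, D ↦ false, E ↦ true, F ↦ false, G ↦ true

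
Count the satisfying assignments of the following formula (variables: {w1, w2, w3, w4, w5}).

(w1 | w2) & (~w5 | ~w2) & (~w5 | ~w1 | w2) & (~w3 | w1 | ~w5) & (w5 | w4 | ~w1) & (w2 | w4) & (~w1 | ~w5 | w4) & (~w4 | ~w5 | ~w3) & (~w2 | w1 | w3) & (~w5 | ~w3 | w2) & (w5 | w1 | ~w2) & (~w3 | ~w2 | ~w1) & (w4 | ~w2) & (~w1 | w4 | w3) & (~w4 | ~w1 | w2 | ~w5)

3

There are 2^5 = 32 truth assignments over (w1, w2, w3, w4, w5).
Split on w3. With w3 = 1, the clauses containing w3 are satisfied and ~w3 drops from the rest; 1 of the 2^4 = 16 assignments to the other variables satisfy what remains.
With w3 = 0, by the same count on the reduced clause set, 2 assignments work.
Total: 1 + 2 = 3.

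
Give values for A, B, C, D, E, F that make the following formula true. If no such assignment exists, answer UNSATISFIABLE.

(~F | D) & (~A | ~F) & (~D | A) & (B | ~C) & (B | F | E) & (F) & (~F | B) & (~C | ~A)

UNSATISFIABLE

(F) alone gives F = 1.
(D) alone gives D = 1.
(~A) alone gives A = 0.
That conflicts with the unit clause (A).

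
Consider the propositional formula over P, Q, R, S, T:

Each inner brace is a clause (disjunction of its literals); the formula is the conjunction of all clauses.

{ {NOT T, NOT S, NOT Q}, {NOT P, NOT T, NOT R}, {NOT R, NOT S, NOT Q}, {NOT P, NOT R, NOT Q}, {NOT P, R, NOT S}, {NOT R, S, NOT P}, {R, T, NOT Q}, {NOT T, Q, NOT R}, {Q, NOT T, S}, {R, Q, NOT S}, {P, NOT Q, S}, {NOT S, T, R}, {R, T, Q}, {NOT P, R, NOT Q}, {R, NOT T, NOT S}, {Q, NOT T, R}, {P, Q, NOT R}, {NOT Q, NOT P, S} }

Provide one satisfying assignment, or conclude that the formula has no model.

P: true; Q: false; R: true; S: true; T: false

Suppose T = false.
Suppose R = true.
Suppose S = true.
(NOT Q) alone gives Q = false.
(P) alone gives P = true.
All clauses are satisfied.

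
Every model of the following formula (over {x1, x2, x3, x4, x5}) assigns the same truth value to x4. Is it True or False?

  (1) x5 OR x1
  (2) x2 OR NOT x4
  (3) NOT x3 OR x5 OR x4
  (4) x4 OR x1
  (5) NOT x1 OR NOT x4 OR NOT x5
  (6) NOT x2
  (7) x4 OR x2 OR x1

False

Suppose x4 = true.
(x2) alone gives x2 = true.
That conflicts with the unit clause (NOT x2).
So every satisfying assignment has x4 = False.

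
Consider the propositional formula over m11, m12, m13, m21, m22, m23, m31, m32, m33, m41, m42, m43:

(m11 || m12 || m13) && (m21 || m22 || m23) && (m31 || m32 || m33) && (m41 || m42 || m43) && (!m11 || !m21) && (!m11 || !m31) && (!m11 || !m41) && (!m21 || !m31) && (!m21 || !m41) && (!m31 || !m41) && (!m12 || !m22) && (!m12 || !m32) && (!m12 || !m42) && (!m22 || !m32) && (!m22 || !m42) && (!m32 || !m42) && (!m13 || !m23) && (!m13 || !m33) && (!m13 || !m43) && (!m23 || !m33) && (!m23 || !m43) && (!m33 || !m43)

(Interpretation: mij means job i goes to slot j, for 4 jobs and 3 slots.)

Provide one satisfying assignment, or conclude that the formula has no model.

UNSATISFIABLE

Try m11 = false.
Try m12 = true.
From the singleton clause (!m22), m22 = false.
From the singleton clause (!m32), m32 = false.
From the singleton clause (!m42), m42 = false.
Try m21 = true.
From the singleton clause (!m31), m31 = false.
From the singleton clause (m33), m33 = true.
From the singleton clause (!m41), m41 = false.
From the singleton clause (m43), m43 = true.
But (!m43) is also a unit clause — contradiction.
Backtrack on m21: now try m21 = false.
From the singleton clause (m23), m23 = true.
From the singleton clause (!m13), m13 = false.
From the singleton clause (!m33), m33 = false.
From the singleton clause (m31), m31 = true.
From the singleton clause (!m41), m41 = false.
From the singleton clause (m43), m43 = true.
But (!m43) is also a unit clause — contradiction.
Either choice for m21 ends in contradiction.
Backtrack on m12: now try m12 = false.
From the singleton clause (m13), m13 = true.
From the singleton clause (!m23), m23 = false.
From the singleton clause (!m33), m33 = false.
From the singleton clause (!m43), m43 = false.
Try m21 = true.
From the singleton clause (!m31), m31 = false.
From the singleton clause (m32), m32 = true.
From the singleton clause (!m41), m41 = false.
From the singleton clause (m42), m42 = true.
But (!m42) is also a unit clause — contradiction.
Backtrack on m21: now try m21 = false.
From the singleton clause (m22), m22 = true.
From the singleton clause (!m32), m32 = false.
From the singleton clause (m31), m31 = true.
From the singleton clause (!m41), m41 = false.
From the singleton clause (m42), m42 = true.
But (!m42) is also a unit clause — contradiction.
Either choice for m21 ends in contradiction.
Either choice for m12 ends in contradiction.
Backtrack on m11: now try m11 = true.
From the singleton clause (!m21), m21 = false.
From the singleton clause (!m31), m31 = false.
From the singleton clause (!m41), m41 = false.
Try m22 = true.
From the singleton clause (!m12), m12 = false.
From the singleton clause (!m32), m32 = false.
From the singleton clause (m33), m33 = true.
From the singleton clause (!m42), m42 = false.
From the singleton clause (m43), m43 = true.
But (!m43) is also a unit clause — contradiction.
Backtrack on m22: now try m22 = false.
From the singleton clause (m23), m23 = true.
From the singleton clause (!m13), m13 = false.
From the singleton clause (!m33), m33 = false.
From the singleton clause (m32), m32 = true.
From the singleton clause (!m12), m12 = false.
From the singleton clause (!m42), m42 = false.
From the singleton clause (m43), m43 = true.
But (!m43) is also a unit clause — contradiction.
Either choice for m22 ends in contradiction.
Either choice for m11 ends in contradiction.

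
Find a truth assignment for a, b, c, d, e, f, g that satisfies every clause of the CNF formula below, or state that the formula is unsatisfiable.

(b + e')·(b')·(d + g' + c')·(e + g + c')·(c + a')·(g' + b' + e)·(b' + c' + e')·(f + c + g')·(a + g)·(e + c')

a: 0,  b: 0,  c: 0,  d: 1,  e: 0,  f: 1,  g: 1

(b') alone gives b = 0.
(e') alone gives e = 0.
(c') alone gives c = 0.
(a') alone gives a = 0.
(g) alone gives g = 1.
(f) alone gives f = 1.
All clauses hold; d can take either value.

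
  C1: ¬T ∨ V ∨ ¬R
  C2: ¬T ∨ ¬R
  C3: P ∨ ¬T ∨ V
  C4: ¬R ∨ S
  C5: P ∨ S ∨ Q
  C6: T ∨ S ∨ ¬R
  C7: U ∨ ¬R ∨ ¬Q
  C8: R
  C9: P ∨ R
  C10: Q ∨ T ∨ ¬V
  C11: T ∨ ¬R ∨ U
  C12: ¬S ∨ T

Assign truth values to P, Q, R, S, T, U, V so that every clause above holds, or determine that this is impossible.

Unit clause (R) forces R = True.
Unit clause (¬T) forces T = False.
Unit clause (S) forces S = True.
But (¬S) is also a unit clause — contradiction.

UNSATISFIABLE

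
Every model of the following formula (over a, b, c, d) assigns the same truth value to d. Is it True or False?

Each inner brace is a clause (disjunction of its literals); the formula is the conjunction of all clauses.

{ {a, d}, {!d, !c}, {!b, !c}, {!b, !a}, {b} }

Suppose d = false.
Unit clause (a) forces a = true.
Unit clause (!b) forces b = false.
But (b) is also a unit clause — contradiction.
So every satisfying assignment has d = True.

True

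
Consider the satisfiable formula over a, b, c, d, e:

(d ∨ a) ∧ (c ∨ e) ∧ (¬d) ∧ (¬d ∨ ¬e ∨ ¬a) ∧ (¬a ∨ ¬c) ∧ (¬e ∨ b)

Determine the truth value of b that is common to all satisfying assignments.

Suppose b = False.
From the singleton clause (¬d), d = False.
From the singleton clause (a), a = True.
From the singleton clause (¬c), c = False.
From the singleton clause (e), e = True.
That conflicts with the unit clause (¬e).
So every satisfying assignment has b = True.

True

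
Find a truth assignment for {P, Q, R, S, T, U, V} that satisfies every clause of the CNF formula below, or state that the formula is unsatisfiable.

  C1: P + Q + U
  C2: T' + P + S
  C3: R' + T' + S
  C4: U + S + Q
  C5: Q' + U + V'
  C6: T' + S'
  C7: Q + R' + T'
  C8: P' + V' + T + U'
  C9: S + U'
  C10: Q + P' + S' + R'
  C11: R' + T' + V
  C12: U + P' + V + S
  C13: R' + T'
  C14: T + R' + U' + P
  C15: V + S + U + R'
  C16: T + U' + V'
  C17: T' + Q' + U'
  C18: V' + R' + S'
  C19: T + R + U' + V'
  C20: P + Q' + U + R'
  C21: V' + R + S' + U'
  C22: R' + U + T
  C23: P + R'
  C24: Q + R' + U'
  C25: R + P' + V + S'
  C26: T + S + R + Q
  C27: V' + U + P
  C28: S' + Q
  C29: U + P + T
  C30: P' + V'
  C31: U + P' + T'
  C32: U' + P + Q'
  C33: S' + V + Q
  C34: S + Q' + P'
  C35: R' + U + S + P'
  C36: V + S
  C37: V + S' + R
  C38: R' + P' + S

Try T = 0.
Try S = 1.
From the singleton clause (Q), Q = 1.
Try U = 1.
From the singleton clause (V'), V = 0.
From the singleton clause (P), P = 1.
From the singleton clause (R), R = 1.
This assignment satisfies each clause.

P ↦ 1,  Q ↦ 1,  R ↦ 1,  S ↦ 1,  T ↦ 0,  U ↦ 1,  V ↦ 0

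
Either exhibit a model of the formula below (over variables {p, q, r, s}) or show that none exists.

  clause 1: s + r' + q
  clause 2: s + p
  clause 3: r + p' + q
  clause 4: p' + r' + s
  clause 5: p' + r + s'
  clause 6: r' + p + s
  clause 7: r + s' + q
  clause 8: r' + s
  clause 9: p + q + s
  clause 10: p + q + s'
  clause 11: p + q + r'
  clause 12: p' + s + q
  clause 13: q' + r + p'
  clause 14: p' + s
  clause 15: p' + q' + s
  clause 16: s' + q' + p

p ↦ 1,  q ↦ 1,  r ↦ 1,  s ↦ 1

Branch on s: set s = 1.
Branch on p: set p = 1.
From the singleton clause (r), r = 1.
No clause remains; q is free.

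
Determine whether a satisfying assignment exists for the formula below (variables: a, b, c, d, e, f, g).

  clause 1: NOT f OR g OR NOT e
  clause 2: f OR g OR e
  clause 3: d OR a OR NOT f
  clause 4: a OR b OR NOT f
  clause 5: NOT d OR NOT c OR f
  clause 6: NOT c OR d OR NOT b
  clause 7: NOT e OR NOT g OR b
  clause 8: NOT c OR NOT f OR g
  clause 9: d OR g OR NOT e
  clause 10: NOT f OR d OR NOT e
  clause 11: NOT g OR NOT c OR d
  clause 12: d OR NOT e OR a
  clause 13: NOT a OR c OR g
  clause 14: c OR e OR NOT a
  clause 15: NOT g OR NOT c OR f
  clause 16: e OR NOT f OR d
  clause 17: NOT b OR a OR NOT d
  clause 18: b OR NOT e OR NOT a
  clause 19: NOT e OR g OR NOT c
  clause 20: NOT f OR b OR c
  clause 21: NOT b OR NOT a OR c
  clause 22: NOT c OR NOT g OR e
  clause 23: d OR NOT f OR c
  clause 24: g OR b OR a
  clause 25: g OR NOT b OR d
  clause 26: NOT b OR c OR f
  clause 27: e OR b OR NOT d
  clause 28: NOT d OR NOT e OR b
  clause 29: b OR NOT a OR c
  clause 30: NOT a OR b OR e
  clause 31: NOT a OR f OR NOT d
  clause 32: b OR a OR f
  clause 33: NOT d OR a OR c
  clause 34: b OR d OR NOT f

Yes

Branch on f: set f = true.
Branch on g: set g = true.
Branch on d: set d = true.
Branch on a: set a = true.
Branch on e: set e = true.
From the singleton clause (b), b = true.
From the singleton clause (c), c = true.
This assignment satisfies each clause.
A satisfying assignment: a: true, b: true, c: true, d: true, e: true, f: true, g: true.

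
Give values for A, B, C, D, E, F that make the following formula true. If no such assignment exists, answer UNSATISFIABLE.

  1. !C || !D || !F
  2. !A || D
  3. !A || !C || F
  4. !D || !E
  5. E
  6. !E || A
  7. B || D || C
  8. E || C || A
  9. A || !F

UNSATISFIABLE

From the singleton clause (E), E = true.
From the singleton clause (!D), D = false.
From the singleton clause (!A), A = false.
That conflicts with the unit clause (A).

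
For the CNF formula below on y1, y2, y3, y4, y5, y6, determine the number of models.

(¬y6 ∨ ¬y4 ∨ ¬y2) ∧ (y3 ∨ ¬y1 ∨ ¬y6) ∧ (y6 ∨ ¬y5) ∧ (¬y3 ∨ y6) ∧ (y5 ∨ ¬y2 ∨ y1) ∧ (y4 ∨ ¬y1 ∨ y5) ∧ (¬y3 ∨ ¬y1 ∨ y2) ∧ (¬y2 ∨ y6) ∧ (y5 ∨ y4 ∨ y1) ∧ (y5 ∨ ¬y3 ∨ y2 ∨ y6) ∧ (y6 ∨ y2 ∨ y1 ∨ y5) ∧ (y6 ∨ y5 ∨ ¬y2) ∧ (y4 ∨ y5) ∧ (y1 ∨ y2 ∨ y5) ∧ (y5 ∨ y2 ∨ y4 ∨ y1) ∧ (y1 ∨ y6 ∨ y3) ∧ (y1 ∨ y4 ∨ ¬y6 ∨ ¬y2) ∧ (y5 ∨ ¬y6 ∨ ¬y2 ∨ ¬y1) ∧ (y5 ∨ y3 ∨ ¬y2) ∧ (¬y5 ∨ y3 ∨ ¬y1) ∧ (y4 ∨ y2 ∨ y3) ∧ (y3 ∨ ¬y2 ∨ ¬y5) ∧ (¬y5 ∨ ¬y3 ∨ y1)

There are 2^6 = 64 truth assignments over (y1, y2, y3, y4, y5, y6).
Split on y5. With y5 = True, the clauses containing y5 are satisfied and ¬y5 drops from the rest; 2 of the 2^5 = 32 assignments to the other variables satisfy what remains.
With y5 = False, by the same count on the reduced clause set, 1 assignment works.
Total: 2 + 1 = 3.

3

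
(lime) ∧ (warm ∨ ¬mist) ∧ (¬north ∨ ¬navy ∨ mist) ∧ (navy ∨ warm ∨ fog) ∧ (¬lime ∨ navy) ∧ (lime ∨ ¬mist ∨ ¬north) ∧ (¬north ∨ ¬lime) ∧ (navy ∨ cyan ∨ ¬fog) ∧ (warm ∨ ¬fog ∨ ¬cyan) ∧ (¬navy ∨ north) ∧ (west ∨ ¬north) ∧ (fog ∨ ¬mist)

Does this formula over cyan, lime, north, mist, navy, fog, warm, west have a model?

(lime) alone gives lime = True.
(navy) alone gives navy = True.
(¬north) alone gives north = False.
That conflicts with the unit clause (north).
No assignment satisfies every clause.

Unsatisfiable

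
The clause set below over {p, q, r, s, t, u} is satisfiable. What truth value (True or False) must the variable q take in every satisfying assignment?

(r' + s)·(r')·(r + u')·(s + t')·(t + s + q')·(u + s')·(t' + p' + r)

Suppose q = 1.
From the singleton clause (r'), r = 0.
From the singleton clause (u'), u = 0.
From the singleton clause (s'), s = 0.
From the singleton clause (t'), t = 0.
That conflicts with the unit clause (t).
So every satisfying assignment has q = False.

False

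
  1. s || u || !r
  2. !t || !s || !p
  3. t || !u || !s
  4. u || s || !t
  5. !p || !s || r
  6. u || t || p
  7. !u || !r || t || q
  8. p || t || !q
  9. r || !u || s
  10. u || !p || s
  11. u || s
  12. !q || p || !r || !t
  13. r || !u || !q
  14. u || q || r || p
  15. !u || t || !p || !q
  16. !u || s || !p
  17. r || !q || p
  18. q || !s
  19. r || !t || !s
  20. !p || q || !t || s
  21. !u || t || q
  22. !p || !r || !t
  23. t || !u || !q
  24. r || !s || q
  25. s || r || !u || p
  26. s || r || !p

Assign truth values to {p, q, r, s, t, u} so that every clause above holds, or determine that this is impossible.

p=false,  q=false,  r=true,  s=false,  t=true,  u=true

Case u = true:
Case t = true:
Case s = false:
The clause (r) is unit, so r = true.
The clause (!p) is unit, so p = false.
The clause (!q) is unit, so q = false.
Every clause now holds.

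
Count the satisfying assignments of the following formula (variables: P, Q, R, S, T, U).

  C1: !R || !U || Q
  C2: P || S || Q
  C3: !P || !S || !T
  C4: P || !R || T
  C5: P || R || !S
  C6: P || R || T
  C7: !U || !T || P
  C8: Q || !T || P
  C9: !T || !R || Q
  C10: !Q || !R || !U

20

There are 2^6 = 64 truth assignments over (P, Q, R, S, T, U).
Split on Q. With Q = true, the clauses containing Q are satisfied and !Q drops from the rest; 12 of the 2^5 = 32 assignments to the other variables satisfy what remains.
With Q = false, by the same count on the reduced clause set, 8 assignments work.
(One model: P=F, Q=T, R=F, S=F, T=T, U=F.)
Total: 12 + 8 = 20.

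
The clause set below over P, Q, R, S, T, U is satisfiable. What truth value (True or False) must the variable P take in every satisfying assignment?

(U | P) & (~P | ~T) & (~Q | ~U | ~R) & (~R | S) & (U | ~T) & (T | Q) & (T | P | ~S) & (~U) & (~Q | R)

True

Suppose P = 0.
From the singleton clause (U), U = 1.
But (~U) is also a unit clause — contradiction.
So every satisfying assignment has P = True.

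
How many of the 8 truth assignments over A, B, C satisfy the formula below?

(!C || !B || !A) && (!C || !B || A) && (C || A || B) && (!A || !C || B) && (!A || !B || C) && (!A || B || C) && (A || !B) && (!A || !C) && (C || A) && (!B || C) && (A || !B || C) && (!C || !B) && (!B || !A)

1

There are 2^3 = 8 truth assignments over (A, B, C).
Split on A. With A = true, the clauses containing A are satisfied and !A drops from the rest; 0 of the 2^2 = 4 assignments to the other variables satisfy what remains.
With A = false, by the same count on the reduced clause set, 1 assignment works.
(One model: A=F, B=F, C=T.)
Total: 0 + 1 = 1.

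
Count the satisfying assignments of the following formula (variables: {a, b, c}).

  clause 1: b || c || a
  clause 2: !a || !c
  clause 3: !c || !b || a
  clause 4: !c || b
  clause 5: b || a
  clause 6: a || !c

3

There are 2^3 = 8 truth assignments over (a, b, c).
Split on c. With c = true, the clauses containing c are satisfied and !c drops from the rest; 0 of the 2^2 = 4 assignments to the other variables satisfy what remains.
With c = false, by the same count on the reduced clause set, 3 assignments work.
(One model: a=F, b=T, c=F.)
Total: 0 + 3 = 3.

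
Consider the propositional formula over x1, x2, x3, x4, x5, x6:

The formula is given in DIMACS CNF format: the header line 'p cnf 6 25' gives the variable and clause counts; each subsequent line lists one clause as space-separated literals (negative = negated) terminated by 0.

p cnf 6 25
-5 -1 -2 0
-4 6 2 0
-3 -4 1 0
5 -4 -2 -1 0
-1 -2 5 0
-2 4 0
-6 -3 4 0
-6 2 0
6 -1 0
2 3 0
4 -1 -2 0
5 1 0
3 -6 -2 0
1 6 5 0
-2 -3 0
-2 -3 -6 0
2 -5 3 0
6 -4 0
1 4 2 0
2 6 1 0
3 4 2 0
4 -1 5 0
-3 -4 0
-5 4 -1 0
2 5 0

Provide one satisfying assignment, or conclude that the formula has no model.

UNSATISFIABLE

Branch on x2: set x2 = False.
The clause (¬x6) is unit, so x6 = False.
The clause (¬x4) is unit, so x4 = False.
The clause (¬x1) is unit, so x1 = False.
Now (x1) is unsatisfied and unit — conflict.
So x2 must be the other value — set x2 = True.
The clause (x4) is unit, so x4 = True.
The clause (¬x3) is unit, so x3 = False.
The clause (¬x6) is unit, so x6 = False.
Now (x6) is unsatisfied and unit — conflict.
Both values of x2 lead to a conflict.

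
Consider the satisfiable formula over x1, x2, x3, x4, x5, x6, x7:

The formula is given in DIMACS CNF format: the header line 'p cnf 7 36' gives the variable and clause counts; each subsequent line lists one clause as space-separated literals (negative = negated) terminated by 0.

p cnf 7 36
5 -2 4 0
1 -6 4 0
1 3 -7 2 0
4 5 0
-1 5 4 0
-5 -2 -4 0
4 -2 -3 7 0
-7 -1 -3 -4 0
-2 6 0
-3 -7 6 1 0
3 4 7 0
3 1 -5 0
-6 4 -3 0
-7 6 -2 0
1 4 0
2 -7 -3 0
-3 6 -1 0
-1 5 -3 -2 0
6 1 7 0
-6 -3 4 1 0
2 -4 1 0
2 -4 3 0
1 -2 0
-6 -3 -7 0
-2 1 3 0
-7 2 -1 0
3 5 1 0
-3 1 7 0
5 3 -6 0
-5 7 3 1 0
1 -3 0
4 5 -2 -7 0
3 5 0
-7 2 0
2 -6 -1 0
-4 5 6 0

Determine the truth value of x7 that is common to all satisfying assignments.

Suppose x7 = False.
Branch on x4: set x4 = True.
Branch on x5: set x5 = False.
(x3) alone gives x3 = True.
(x1) alone gives x1 = True.
(x6) alone gives x6 = True.
(¬x2) alone gives x2 = False.
But (x2) is also a unit clause — contradiction.
That branch fails; take x5 = True instead.
(¬x2) alone gives x2 = False.
(x1) alone gives x1 = True.
(x3) alone gives x3 = True.
(x6) alone gives x6 = True.
But (¬x6) is also a unit clause — contradiction.
Neither x5 = True nor x5 = False works.
That branch fails; take x4 = False instead.
(x5) alone gives x5 = True.
(x3) alone gives x3 = True.
(¬x2) alone gives x2 = False.
(¬x6) alone gives x6 = False.
(x1) alone gives x1 = True.
But (¬x1) is also a unit clause — contradiction.
Neither x4 = True nor x4 = False works.
So every satisfying assignment has x7 = True.

True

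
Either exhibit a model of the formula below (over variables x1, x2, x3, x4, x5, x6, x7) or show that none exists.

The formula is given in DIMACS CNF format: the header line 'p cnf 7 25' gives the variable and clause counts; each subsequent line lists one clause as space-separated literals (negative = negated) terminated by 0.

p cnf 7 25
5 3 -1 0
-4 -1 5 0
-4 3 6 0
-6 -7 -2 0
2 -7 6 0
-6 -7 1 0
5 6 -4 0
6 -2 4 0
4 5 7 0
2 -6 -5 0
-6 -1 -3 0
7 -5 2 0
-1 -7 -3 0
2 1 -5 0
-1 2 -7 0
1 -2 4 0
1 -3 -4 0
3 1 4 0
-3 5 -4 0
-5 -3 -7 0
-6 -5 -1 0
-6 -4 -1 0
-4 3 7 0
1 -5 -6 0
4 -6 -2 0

x1: True, x2: True, x3: True, x4: True, x5: True, x6: False, x7: False

Branch on x5: set x5 = True.
Branch on x2: set x2 = True.
Branch on x6: set x6 = False.
(x4) alone gives x4 = True.
(x3) alone gives x3 = True.
(x1) alone gives x1 = True.
(¬x7) alone gives x7 = False.
All clauses are satisfied.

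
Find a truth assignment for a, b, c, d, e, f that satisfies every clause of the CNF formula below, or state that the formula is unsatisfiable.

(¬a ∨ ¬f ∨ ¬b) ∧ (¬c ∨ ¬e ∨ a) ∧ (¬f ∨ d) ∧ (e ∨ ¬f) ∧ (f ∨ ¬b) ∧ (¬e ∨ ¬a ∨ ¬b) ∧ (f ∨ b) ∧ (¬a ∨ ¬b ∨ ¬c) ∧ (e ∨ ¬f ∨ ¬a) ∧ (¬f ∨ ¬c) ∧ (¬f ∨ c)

UNSATISFIABLE

Try f = False.
Unit clause (¬b) forces b = False.
But (b) is also a unit clause — contradiction.
That branch fails; take f = True instead.
Unit clause (d) forces d = True.
Unit clause (e) forces e = True.
Unit clause (¬c) forces c = False.
But (c) is also a unit clause — contradiction.
Either choice for f ends in contradiction.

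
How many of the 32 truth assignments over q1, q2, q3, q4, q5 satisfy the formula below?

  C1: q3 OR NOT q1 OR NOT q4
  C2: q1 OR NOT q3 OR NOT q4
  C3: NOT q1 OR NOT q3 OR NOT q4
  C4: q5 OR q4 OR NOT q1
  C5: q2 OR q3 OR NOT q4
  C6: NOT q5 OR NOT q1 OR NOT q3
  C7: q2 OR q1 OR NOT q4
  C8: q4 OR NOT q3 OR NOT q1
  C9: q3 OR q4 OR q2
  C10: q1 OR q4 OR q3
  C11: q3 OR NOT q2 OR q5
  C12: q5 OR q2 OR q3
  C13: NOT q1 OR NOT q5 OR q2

6

There are 2^5 = 32 truth assignments over (q1, q2, q3, q4, q5).
Split on q2. With q2 = true, the clauses containing q2 are satisfied and NOT q2 drops from the rest; 4 of the 2^4 = 16 assignments to the other variables satisfy what remains.
With q2 = false, by the same count on the reduced clause set, 2 assignments work.
Total: 4 + 2 = 6.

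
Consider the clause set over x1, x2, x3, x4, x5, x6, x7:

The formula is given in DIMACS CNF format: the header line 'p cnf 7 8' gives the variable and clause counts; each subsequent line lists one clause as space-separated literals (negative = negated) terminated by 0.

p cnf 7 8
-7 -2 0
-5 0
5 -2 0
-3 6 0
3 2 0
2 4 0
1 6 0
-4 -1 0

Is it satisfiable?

The clause (¬x5) is unit, so x5 = False.
The clause (¬x2) is unit, so x2 = False.
The clause (x3) is unit, so x3 = True.
The clause (x6) is unit, so x6 = True.
The clause (x4) is unit, so x4 = True.
The clause (¬x1) is unit, so x1 = False.
No clause remains; x7 is free.
A satisfying assignment: x1 ↦ False, x2 ↦ False, x3 ↦ True, x4 ↦ True, x5 ↦ False, x6 ↦ True, x7 ↦ False.

Satisfiable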